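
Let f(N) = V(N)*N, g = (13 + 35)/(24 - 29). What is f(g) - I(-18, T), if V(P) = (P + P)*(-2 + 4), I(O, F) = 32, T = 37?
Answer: 8416/25 ≈ 336.64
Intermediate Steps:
g = -48/5 (g = 48/(-5) = 48*(-1/5) = -48/5 ≈ -9.6000)
V(P) = 4*P (V(P) = (2*P)*2 = 4*P)
f(N) = 4*N**2 (f(N) = (4*N)*N = 4*N**2)
f(g) - I(-18, T) = 4*(-48/5)**2 - 1*32 = 4*(2304/25) - 32 = 9216/25 - 32 = 8416/25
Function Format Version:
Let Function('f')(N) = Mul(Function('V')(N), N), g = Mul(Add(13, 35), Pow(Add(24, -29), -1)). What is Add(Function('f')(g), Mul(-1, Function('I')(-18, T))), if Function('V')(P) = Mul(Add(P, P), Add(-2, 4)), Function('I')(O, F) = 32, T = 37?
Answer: Rational(8416, 25) ≈ 336.64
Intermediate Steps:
g = Rational(-48, 5) (g = Mul(48, Pow(-5, -1)) = Mul(48, Rational(-1, 5)) = Rational(-48, 5) ≈ -9.6000)
Function('V')(P) = Mul(4, P) (Function('V')(P) = Mul(Mul(2, P), 2) = Mul(4, P))
Function('f')(N) = Mul(4, Pow(N, 2)) (Function('f')(N) = Mul(Mul(4, N), N) = Mul(4, Pow(N, 2)))
Add(Function('f')(g), Mul(-1, Function('I')(-18, T))) = Add(Mul(4, Pow(Rational(-48, 5), 2)), Mul(-1, 32)) = Add(Mul(4, Rational(2304, 25)), -32) = Add(Rational(9216, 25), -32) = Rational(8416, 25)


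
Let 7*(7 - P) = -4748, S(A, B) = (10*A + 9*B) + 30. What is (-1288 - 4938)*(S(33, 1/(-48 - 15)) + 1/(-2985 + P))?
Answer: -126234680869/56343 ≈ -2.2405e+6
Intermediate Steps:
S(A, B) = 30 + 9*B + 10*A (S(A, B) = (9*B + 10*A) + 30 = 30 + 9*B + 10*A)
P = 4797/7 (P = 7 - 1/7*(-4748) = 7 + 4748/7 = 4797/7 ≈ 685.29)
(-1288 - 4938)*(S(33, 1/(-48 - 15)) + 1/(-2985 + P)) = (-1288 - 4938)*((30 + 9/(-48 - 15) + 10*33) + 1/(-2985 + 4797/7)) = -6226*((30 + 9/(-63) + 330) + 1/(-16098/7)) = -6226*((30 + 9*(-1/63) + 330) - 7/16098) = -6226*((30 - 1/7 + 330) - 7/16098) = -6226*(2519/7 - 7/16098) = -6226*40550813/112686 = -126234680869/56343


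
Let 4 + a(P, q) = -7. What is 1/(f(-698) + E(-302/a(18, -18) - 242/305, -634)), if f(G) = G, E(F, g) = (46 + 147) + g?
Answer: -1/1139 ≈ -0.00087796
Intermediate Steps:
a(P, q) = -11 (a(P, q) = -4 - 7 = -11)
E(F, g) = 193 + g
1/(f(-698) + E(-302/a(18, -18) - 242/305, -634)) = 1/(-698 + (193 - 634)) = 1/(-698 - 441) = 1/(-1139) = -1/1139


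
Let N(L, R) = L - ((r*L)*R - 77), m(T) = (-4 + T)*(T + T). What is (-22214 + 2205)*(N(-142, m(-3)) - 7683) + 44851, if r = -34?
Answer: 4212419567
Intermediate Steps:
m(T) = 2*T*(-4 + T) (m(T) = (-4 + T)*(2*T) = 2*T*(-4 + T))
N(L, R) = 77 + L + 34*L*R (N(L, R) = L - ((-34*L)*R - 77) = L - (-34*L*R - 77) = L - (-77 - 34*L*R) = L + (77 + 34*L*R) = 77 + L + 34*L*R)
(-22214 + 2205)*(N(-142, m(-3)) - 7683) + 44851 = (-22214 + 2205)*((77 - 142 + 34*(-142)*(2*(-3)*(-4 - 3))) - 7683) + 44851 = -20009*((77 - 142 + 34*(-142)*(2*(-3)*(-7))) - 7683) + 44851 = -20009*((77 - 142 + 34*(-142)*42) - 7683) + 44851 = -20009*((77 - 142 - 202776) - 7683) + 44851 = -20009*(-202841 - 7683) + 44851 = -20009*(-210524) + 44851 = 4212374716 + 44851 = 4212419567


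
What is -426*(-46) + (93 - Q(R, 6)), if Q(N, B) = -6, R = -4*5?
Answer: 19695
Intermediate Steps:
R = -20
-426*(-46) + (93 - Q(R, 6)) = -426*(-46) + (93 - 1*(-6)) = 19596 + (93 + 6) = 19596 + 99 = 19695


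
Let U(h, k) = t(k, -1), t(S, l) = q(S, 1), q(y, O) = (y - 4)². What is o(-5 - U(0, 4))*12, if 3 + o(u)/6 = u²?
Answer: 1584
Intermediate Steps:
q(y, O) = (-4 + y)²
t(S, l) = (-4 + S)²
U(h, k) = (-4 + k)²
o(u) = -18 + 6*u²
o(-5 - U(0, 4))*12 = (-18 + 6*(-5 - (-4 + 4)²)²)*12 = (-18 + 6*(-5 - 1*0²)²)*12 = (-18 + 6*(-5 - 1*0)²)*12 = (-18 + 6*(-5 + 0)²)*12 = (-18 + 6*(-5)²)*12 = (-18 + 6*25)*12 = (-18 + 150)*12 = 132*12 = 1584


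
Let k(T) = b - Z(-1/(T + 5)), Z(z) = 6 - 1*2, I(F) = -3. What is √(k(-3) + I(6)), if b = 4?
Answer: I*√3 ≈ 1.732*I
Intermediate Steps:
Z(z) = 4 (Z(z) = 6 - 2 = 4)
k(T) = 0 (k(T) = 4 - 1*4 = 4 - 4 = 0)
√(k(-3) + I(6)) = √(0 - 3) = √(-3) = I*√3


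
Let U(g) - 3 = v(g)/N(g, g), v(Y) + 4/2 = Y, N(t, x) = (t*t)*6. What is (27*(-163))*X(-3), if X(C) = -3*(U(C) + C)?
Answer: -2445/2 ≈ -1222.5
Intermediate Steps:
N(t, x) = 6*t**2 (N(t, x) = t**2*6 = 6*t**2)
v(Y) = -2 + Y
U(g) = 3 + (-2 + g)/(6*g**2) (U(g) = 3 + (-2 + g)/((6*g**2)) = 3 + (-2 + g)*(1/(6*g**2)) = 3 + (-2 + g)/(6*g**2))
X(C) = -3*C - (-2 + C + 18*C**2)/(2*C**2) (X(C) = -3*((-2 + C + 18*C**2)/(6*C**2) + C) = -3*(C + (-2 + C + 18*C**2)/(6*C**2)) = -3*C - (-2 + C + 18*C**2)/(2*C**2))
(27*(-163))*X(-3) = (27*(-163))*(-9 + (-3)**(-2) - 3*(-3) - 1/2/(-3)) = -4401*(-9 + 1/9 + 9 - 1/2*(-1/3)) = -4401*(-9 + 1/9 + 9 + 1/6) = -4401*5/18 = -2445/2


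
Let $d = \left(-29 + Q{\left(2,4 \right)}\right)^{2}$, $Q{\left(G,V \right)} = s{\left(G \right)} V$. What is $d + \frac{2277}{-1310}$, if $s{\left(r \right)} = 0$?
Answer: $\frac{1099433}{1310} \approx 839.26$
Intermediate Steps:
$Q{\left(G,V \right)} = 0$ ($Q{\left(G,V \right)} = 0 V = 0$)
$d = 841$ ($d = \left(-29 + 0\right)^{2} = \left(-29\right)^{2} = 841$)
$d + \frac{2277}{-1310} = 841 + \frac{2277}{-1310} = 841 + 2277 \left(- \frac{1}{1310}\right) = 841 - \frac{2277}{1310} = \frac{1099433}{1310}$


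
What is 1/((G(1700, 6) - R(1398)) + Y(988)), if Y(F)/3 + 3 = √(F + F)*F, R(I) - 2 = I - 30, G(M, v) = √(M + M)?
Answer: 1/(-1379 + 10*√34 + 5928*√494) ≈ 7.6666e-6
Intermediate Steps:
G(M, v) = √2*√M (G(M, v) = √(2*M) = √2*√M)
R(I) = -28 + I (R(I) = 2 + (I - 30) = 2 + (-30 + I) = -28 + I)
Y(F) = -9 + 3*√2*F^(3/2) (Y(F) = -9 + 3*(√(F + F)*F) = -9 + 3*(√(2*F)*F) = -9 + 3*((√2*√F)*F) = -9 + 3*(√2*F^(3/2)) = -9 + 3*√2*F^(3/2))
1/((G(1700, 6) - R(1398)) + Y(988)) = 1/((√2*√1700 - (-28 + 1398)) + (-9 + 3*√2*988^(3/2))) = 1/((√2*(10*√17) - 1*1370) + (-9 + 3*√2*(1976*√247))) = 1/((10*√34 - 1370) + (-9 + 5928*√494)) = 1/((-1370 + 10*√34) + (-9 + 5928*√494)) = 1/(-1379 + 10*√34 + 5928*√494)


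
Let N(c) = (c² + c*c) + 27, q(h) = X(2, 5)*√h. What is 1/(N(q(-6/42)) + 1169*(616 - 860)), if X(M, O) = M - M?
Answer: -1/285209 ≈ -3.5062e-6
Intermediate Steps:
X(M, O) = 0
q(h) = 0 (q(h) = 0*√h = 0)
N(c) = 27 + 2*c² (N(c) = (c² + c²) + 27 = 2*c² + 27 = 27 + 2*c²)
1/(N(q(-6/42)) + 1169*(616 - 860)) = 1/((27 + 2*0²) + 1169*(616 - 860)) = 1/((27 + 2*0) + 1169*(-244)) = 1/((27 + 0) - 285236) = 1/(27 - 285236) = 1/(-285209) = -1/285209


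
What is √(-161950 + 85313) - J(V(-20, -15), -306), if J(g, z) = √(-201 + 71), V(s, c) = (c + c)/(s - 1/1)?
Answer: I*(√76637 - √130) ≈ 265.43*I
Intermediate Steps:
V(s, c) = 2*c/(-1 + s) (V(s, c) = (2*c)/(s - 1*1) = (2*c)/(s - 1) = (2*c)/(-1 + s) = 2*c/(-1 + s))
J(g, z) = I*√130 (J(g, z) = √(-130) = I*√130)
√(-161950 + 85313) - J(V(-20, -15), -306) = √(-161950 + 85313) - I*√130 = √(-76637) - I*√130 = I*√76637 - I*√130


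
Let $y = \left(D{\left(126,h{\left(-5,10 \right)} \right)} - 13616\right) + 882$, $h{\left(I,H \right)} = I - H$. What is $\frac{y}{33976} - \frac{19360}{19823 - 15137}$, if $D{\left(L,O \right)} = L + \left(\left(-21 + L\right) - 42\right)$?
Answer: $- \frac{32570965}{7236888} \approx -4.5007$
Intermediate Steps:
$D{\left(L,O \right)} = -63 + 2 L$ ($D{\left(L,O \right)} = L + \left(-63 + L\right) = -63 + 2 L$)
$y = -12545$ ($y = \left(\left(-63 + 2 \cdot 126\right) - 13616\right) + 882 = \left(\left(-63 + 252\right) - 13616\right) + 882 = \left(189 - 13616\right) + 882 = -13427 + 882 = -12545$)
$\frac{y}{33976} - \frac{19360}{19823 - 15137} = - \frac{12545}{33976} - \frac{19360}{19823 - 15137} = \left(-12545\right) \frac{1}{33976} - \frac{19360}{4686} = - \frac{12545}{33976} - \frac{880}{213} = - \frac{32570965}{7236888}$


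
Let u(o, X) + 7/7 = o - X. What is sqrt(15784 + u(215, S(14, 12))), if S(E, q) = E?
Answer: 12*sqrt(111) ≈ 126.43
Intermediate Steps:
u(o, X) = -1 + o - X (u(o, X) = -1 + (o - X) = -1 + o - X)
sqrt(15784 + u(215, S(14, 12))) = sqrt(15784 + (-1 + 215 - 1*14)) = sqrt(15784 + (-1 + 215 - 14)) = sqrt(15784 + 200) = sqrt(15984) = 12*sqrt(111)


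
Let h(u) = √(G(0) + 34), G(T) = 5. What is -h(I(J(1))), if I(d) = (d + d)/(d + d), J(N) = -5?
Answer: -√39 ≈ -6.2450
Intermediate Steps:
I(d) = 1 (I(d) = (2*d)/((2*d)) = (2*d)*(1/(2*d)) = 1)
h(u) = √39 (h(u) = √(5 + 34) = √39)
-h(I(J(1))) = -√39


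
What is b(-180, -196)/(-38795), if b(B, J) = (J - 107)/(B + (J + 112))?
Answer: -101/3413960 ≈ -2.9584e-5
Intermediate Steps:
b(B, J) = (-107 + J)/(112 + B + J) (b(B, J) = (-107 + J)/(B + (112 + J)) = (-107 + J)/(112 + B + J))
b(-180, -196)/(-38795) = ((-107 - 196)/(112 - 180 - 196))/(-38795) = (-303/(-264))*(-1/38795) = -1/264*(-303)*(-1/38795) = (101/88)*(-1/38795) = -101/3413960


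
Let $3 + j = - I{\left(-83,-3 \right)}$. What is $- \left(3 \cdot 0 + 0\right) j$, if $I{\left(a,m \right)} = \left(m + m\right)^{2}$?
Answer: $0$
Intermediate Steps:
$I{\left(a,m \right)} = 4 m^{2}$ ($I{\left(a,m \right)} = \left(2 m\right)^{2} = 4 m^{2}$)
$j = -39$ ($j = -3 - 4 \left(-3\right)^{2} = -3 - 4 \cdot 9 = -3 - 36 = -39$)
$- \left(3 \cdot 0 + 0\right) j = - \left(3 \cdot 0 + 0\right) \left(-39\right) = - \left(0 + 0\right) \left(-39\right) = - 0 \left(-39\right) = \left(-1\right) 0 = 0$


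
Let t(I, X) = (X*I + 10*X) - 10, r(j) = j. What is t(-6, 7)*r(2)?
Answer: 36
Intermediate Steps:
t(I, X) = -10 + 10*X + I*X (t(I, X) = (I*X + 10*X) - 10 = (10*X + I*X) - 10 = -10 + 10*X + I*X)
t(-6, 7)*r(2) = (-10 + 10*7 - 6*7)*2 = (-10 + 70 - 42)*2 = 18*2 = 36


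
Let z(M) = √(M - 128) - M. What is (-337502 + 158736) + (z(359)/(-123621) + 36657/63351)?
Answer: -155555985802420/870168219 - √231/123621 ≈ -1.7877e+5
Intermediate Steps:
z(M) = √(-128 + M) - M
(-337502 + 158736) + (z(359)/(-123621) + 36657/63351) = (-337502 + 158736) + ((√(-128 + 359) - 1*359)/(-123621) + 36657/63351) = -178766 + ((√231 - 359)*(-1/123621) + 36657*(1/63351)) = -178766 + ((-359 + √231)*(-1/123621) + 4073/7039) = -178766 + ((359/123621 - √231/123621) + 4073/7039) = -178766 + (506035334/870168219 - √231/123621) = -155555985802420/870168219 - √231/123621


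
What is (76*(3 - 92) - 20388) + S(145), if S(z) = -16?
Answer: -27168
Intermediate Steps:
(76*(3 - 92) - 20388) + S(145) = (76*(3 - 92) - 20388) - 16 = (76*(-89) - 20388) - 16 = (-6764 - 20388) - 16 = -27152 - 16 = -27168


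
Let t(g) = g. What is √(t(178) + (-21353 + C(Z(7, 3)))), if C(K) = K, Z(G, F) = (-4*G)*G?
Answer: I*√21371 ≈ 146.19*I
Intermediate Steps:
Z(G, F) = -4*G²
√(t(178) + (-21353 + C(Z(7, 3)))) = √(178 + (-21353 - 4*7²)) = √(178 + (-21353 - 4*49)) = √(178 + (-21353 - 196)) = √(178 - 21549) = √(-21371) = I*√21371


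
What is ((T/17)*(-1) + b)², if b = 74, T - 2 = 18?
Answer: 1532644/289 ≈ 5303.3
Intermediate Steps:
T = 20 (T = 2 + 18 = 20)
((T/17)*(-1) + b)² = ((20/17)*(-1) + 74)² = (-20/17 + 74)² = (1238/17)² = 1532644/289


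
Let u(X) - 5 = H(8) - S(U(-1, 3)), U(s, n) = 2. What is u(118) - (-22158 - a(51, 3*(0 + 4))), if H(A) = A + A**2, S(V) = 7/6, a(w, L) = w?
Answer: 133709/6 ≈ 22285.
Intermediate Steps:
S(V) = 7/6 (S(V) = 7*(1/6) = 7/6)
u(X) = 455/6 (u(X) = 5 + (8*(1 + 8) - 1*7/6) = 5 + (8*9 - 7/6) = 5 + (72 - 7/6) = 5 + 425/6 = 455/6)
u(118) - (-22158 - a(51, 3*(0 + 4))) = 455/6 - (-22158 - 1*51) = 455/6 - (-22158 - 51) = 455/6 - 1*(-22209) = 455/6 + 22209 = 133709/6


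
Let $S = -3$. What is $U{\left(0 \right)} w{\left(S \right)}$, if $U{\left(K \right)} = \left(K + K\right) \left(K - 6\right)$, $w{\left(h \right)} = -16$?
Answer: $0$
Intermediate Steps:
$U{\left(K \right)} = 2 K \left(-6 + K\right)$
$U{\left(0 \right)} w{\left(S \right)} = 2 \cdot 0 \left(-6 + 0\right) \left(-16\right) = 2 \cdot 0 \left(-6\right) \left(-16\right) = 0 \left(-16\right) = 0$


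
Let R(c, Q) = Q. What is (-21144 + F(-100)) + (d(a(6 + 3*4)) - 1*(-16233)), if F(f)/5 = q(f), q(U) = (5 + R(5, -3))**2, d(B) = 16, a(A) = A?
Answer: -4875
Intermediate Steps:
q(U) = 4 (q(U) = (5 - 3)**2 = 2**2 = 4)
F(f) = 20 (F(f) = 5*4 = 20)
(-21144 + F(-100)) + (d(a(6 + 3*4)) - 1*(-16233)) = (-21144 + 20) + (16 - 1*(-16233)) = -21124 + (16 + 16233) = -21124 + 16249 = -4875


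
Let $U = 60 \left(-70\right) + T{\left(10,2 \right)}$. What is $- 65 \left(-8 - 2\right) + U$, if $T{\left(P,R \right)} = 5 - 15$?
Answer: $-3560$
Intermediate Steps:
$T{\left(P,R \right)} = -10$ ($T{\left(P,R \right)} = 5 - 15 = -10$)
$U = -4210$ ($U = 60 \left(-70\right) - 10 = -4200 - 10 = -4210$)
$- 65 \left(-8 - 2\right) + U = - 65 \left(-8 - 2\right) - 4210 = \left(-65\right) \left(-10\right) - 4210 = 650 - 4210 = -3560$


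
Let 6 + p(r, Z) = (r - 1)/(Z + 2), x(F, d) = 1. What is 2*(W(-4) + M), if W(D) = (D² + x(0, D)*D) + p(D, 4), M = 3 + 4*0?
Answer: 49/3 ≈ 16.333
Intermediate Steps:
M = 3 (M = 3 + 0 = 3)
p(r, Z) = -6 + (-1 + r)/(2 + Z) (p(r, Z) = -6 + (r - 1)/(Z + 2) = -6 + (-1 + r)/(2 + Z))
W(D) = -37/6 + D² + 7*D/6 (W(D) = (D² + 1*D) + (-13 + D - 6*4)/(2 + 4) = (D² + D) + (-13 + D - 24)/6 = (D + D²) + (-37 + D)/6 = (D + D²) + (-37/6 + D/6) = -37/6 + D² + 7*D/6)
2*(W(-4) + M) = 2*((-37/6 + (-4)² + (7/6)*(-4)) + 3) = 2*((-37/6 + 16 - 14/3) + 3) = 2*(31/6 + 3) = 2*(49/6) = 49/3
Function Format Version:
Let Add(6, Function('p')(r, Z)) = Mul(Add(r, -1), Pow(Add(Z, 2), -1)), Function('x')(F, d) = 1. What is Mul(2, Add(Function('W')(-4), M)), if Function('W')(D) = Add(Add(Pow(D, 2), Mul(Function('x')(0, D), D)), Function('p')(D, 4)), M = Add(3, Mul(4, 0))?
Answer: Rational(49, 3) ≈ 16.333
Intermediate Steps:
M = 3 (M = Add(3, 0) = 3)
Function('p')(r, Z) = Add(-6, Mul(Pow(Add(2, Z), -1), Add(-1, r))) (Function('p')(r, Z) = Add(-6, Mul(Add(r, -1), Pow(Add(Z, 2), -1))) = Add(-6, Mul(Add(-1, r), Pow(Add(2, Z), -1))) = Add(-6, Mul(Pow(Add(2, Z), -1), Add(-1, r))))
Function('W')(D) = Add(Rational(-37, 6), Pow(D, 2), Mul(Rational(7, 6), D)) (Function('W')(D) = Add(Add(Pow(D, 2), Mul(1, D)), Mul(Pow(Add(2, 4), -1), Add(-13, D, Mul(-6, 4)))) = Add(Add(Pow(D, 2), D), Mul(Pow(6, -1), Add(-13, D, -24))) = Add(Add(D, Pow(D, 2)), Mul(Rational(1, 6), Add(-37, D))) = Add(Add(D, Pow(D, 2)), Add(Rational(-37, 6), Mul(Rational(1, 6), D))) = Add(Rational(-37, 6), Pow(D, 2), Mul(Rational(7, 6), D)))
Mul(2, Add(Function('W')(-4), M)) = Mul(2, Add(Add(Rational(-37, 6), Pow(-4, 2), Mul(Rational(7, 6), -4)), 3)) = Mul(2, Add(Add(Rational(-37, 6), 16, Rational(-14, 3)), 3)) = Mul(2, Add(Rational(31, 6), 3)) = Mul(2, Rational(49, 6)) = Rational(49, 3)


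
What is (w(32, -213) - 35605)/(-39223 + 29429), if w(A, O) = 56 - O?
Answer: 17668/4897 ≈ 3.6079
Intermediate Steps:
(w(32, -213) - 35605)/(-39223 + 29429) = ((56 - 1*(-213)) - 35605)/(-39223 + 29429) = ((56 + 213) - 35605)/(-9794) = (269 - 35605)*(-1/9794) = -35336*(-1/9794) = 17668/4897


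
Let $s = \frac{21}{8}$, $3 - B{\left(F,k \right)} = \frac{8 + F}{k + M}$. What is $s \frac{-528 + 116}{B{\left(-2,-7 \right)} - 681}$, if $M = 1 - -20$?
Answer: $\frac{5047}{3166} \approx 1.5941$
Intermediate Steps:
$M = 21$ ($M = 1 + 20 = 21$)
$B{\left(F,k \right)} = 3 - \frac{8 + F}{21 + k}$ ($B{\left(F,k \right)} = 3 - \frac{8 + F}{k + 21} = 3 - \frac{8 + F}{21 + k}$)
$s = \frac{21}{8}$ ($s = 21 \cdot \frac{1}{8} = \frac{21}{8} \approx 2.625$)
$s \frac{-528 + 116}{B{\left(-2,-7 \right)} - 681} = \frac{21 \frac{-528 + 116}{\frac{55 - -2 + 3 \left(-7\right)}{21 - 7} - 681}}{8} = \frac{21 \left(- \frac{412}{\frac{55 + 2 - 21}{14} - 681}\right)}{8} = \frac{21 \left(- \frac{412}{\frac{1}{14} \cdot 36 - 681}\right)}{8} = \frac{21 \left(- \frac{412}{\frac{18}{7} - 681}\right)}{8} = \frac{21 \left(- \frac{412}{- \frac{4749}{7}}\right)}{8} = \frac{21 \left(\left(-412\right) \left(- \frac{7}{4749}\right)\right)}{8} = \frac{21}{8} \cdot \frac{2884}{4749} = \frac{5047}{3166}$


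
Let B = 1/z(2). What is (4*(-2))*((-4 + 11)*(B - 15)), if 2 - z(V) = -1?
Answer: 2464/3 ≈ 821.33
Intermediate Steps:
z(V) = 3 (z(V) = 2 - 1*(-1) = 2 + 1 = 3)
B = ⅓ (B = 1/3 = ⅓ ≈ 0.33333)
(4*(-2))*((-4 + 11)*(B - 15)) = (4*(-2))*((-4 + 11)*(⅓ - 15)) = -56*(-44)/3 = -8*(-308/3) = 2464/3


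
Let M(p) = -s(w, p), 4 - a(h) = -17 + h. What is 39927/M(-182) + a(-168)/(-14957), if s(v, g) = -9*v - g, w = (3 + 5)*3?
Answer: 597181713/508538 ≈ 1174.3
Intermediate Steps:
a(h) = 21 - h (a(h) = 4 - (-17 + h) = 4 + (17 - h) = 21 - h)
w = 24 (w = 8*3 = 24)
s(v, g) = -g - 9*v
M(p) = 216 + p (M(p) = -(-p - 9*24) = -(-p - 216) = -(-216 - p) = 216 + p)
39927/M(-182) + a(-168)/(-14957) = 39927/(216 - 182) + (21 - 1*(-168))/(-14957) = 39927/34 + (21 + 168)*(-1/14957) = 39927*(1/34) + 189*(-1/14957) = 39927/34 - 189/14957 = 597181713/508538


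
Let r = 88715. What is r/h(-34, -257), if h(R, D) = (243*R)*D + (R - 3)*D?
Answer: 88715/2132843 ≈ 0.041595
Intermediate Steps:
h(R, D) = D*(-3 + R) + 243*D*R (h(R, D) = 243*D*R + (-3 + R)*D = 243*D*R + D*(-3 + R) = D*(-3 + R) + 243*D*R)
r/h(-34, -257) = 88715/((-257*(-3 + 244*(-34)))) = 88715/((-257*(-3 - 8296))) = 88715/((-257*(-8299))) = 88715/2132843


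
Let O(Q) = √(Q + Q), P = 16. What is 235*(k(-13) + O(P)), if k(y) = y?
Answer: -3055 + 940*√2 ≈ -1725.6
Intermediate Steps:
O(Q) = √2*√Q (O(Q) = √(2*Q) = √2*√Q)
235*(k(-13) + O(P)) = 235*(-13 + √2*√16) = 235*(-13 + √2*4) = 235*(-13 + 4*√2) = -3055 + 940*√2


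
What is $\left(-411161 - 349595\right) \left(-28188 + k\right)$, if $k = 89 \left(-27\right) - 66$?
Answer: $23322496692$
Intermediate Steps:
$k = -2469$ ($k = -2403 - 66 = -2469$)
$\left(-411161 - 349595\right) \left(-28188 + k\right) = \left(-411161 - 349595\right) \left(-28188 - 2469\right) = \left(-760756\right) \left(-30657\right) = 23322496692$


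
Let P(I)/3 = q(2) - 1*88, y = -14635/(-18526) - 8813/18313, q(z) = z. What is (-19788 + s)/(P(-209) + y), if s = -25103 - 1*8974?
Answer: 18274597455870/87426051487 ≈ 209.03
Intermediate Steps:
y = 104741117/339266638 (y = -14635*(-1/18526) - 8813*1/18313 = 14635/18526 - 8813/18313 = 104741117/339266638 ≈ 0.30873)
P(I) = -258 (P(I) = 3*(2 - 1*88) = 3*(2 - 88) = 3*(-86) = -258)
s = -34077 (s = -25103 - 8974 = -34077)
(-19788 + s)/(P(-209) + y) = (-19788 - 34077)/(-258 + 104741117/339266638) = -53865/(-87426051487/339266638) = -53865*(-339266638/87426051487) = 18274597455870/87426051487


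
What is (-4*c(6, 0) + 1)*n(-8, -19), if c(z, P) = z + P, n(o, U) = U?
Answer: 437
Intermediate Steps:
c(z, P) = P + z
(-4*c(6, 0) + 1)*n(-8, -19) = (-4*(0 + 6) + 1)*(-19) = (-4*6 + 1)*(-19) = (-24 + 1)*(-19) = -23*(-19) = 437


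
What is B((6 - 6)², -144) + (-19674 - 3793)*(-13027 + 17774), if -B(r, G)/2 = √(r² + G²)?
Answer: -111398137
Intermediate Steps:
B(r, G) = -2*√(G² + r²) (B(r, G) = -2*√(r² + G²) = -2*√(G² + r²))
B((6 - 6)², -144) + (-19674 - 3793)*(-13027 + 17774) = -2*√((-144)² + ((6 - 6)²)²) + (-19674 - 3793)*(-13027 + 17774) = -2*√(20736 + (0²)²) - 23467*4747 = -2*√(20736 + 0²) - 111397849 = -2*√(20736 + 0) - 111397849 = -2*√20736 - 111397849 = -2*144 - 111397849 = -288 - 111397849 = -111398137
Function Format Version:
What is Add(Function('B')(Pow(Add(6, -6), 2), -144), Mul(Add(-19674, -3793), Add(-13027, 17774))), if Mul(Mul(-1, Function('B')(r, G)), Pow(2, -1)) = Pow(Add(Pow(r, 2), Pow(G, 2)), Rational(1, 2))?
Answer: -111398137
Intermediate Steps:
Function('B')(r, G) = Mul(-2, Pow(Add(Pow(G, 2), Pow(r, 2)), Rational(1, 2))) (Function('B')(r, G) = Mul(-2, Pow(Add(Pow(r, 2), Pow(G, 2)), Rational(1, 2))) = Mul(-2, Pow(Add(Pow(G, 2), Pow(r, 2)), Rational(1, 2))))
Add(Function('B')(Pow(Add(6, -6), 2), -144), Mul(Add(-19674, -3793), Add(-13027, 17774))) = Add(Mul(-2, Pow(Add(Pow(-144, 2), Pow(Pow(Add(6, -6), 2), 2)), Rational(1, 2))), Mul(Add(-19674, -3793), Add(-13027, 17774))) = Add(Mul(-2, Pow(Add(20736, Pow(Pow(0, 2), 2)), Rational(1, 2))), Mul(-23467, 4747)) = Add(Mul(-2, Pow(Add(20736, Pow(0, 2)), Rational(1, 2))), -111397849) = Add(Mul(-2, Pow(Add(20736, 0), Rational(1, 2))), -111397849) = Add(Mul(-2, Pow(20736, Rational(1, 2))), -111397849) = Add(Mul(-2, 144), -111397849) = Add(-288, -111397849) = -111398137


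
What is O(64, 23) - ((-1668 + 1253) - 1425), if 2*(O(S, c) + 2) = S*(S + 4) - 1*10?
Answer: 4009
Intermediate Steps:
O(S, c) = -7 + S*(4 + S)/2 (O(S, c) = -2 + (S*(S + 4) - 1*10)/2 = -2 + (S*(4 + S) - 10)/2 = -2 + (-10 + S*(4 + S))/2 = -2 + (-5 + S*(4 + S)/2) = -7 + S*(4 + S)/2)
O(64, 23) - ((-1668 + 1253) - 1425) = (-7 + (1/2)*64**2 + 2*64) - ((-1668 + 1253) - 1425) = (-7 + (1/2)*4096 + 128) - (-415 - 1425) = (-7 + 2048 + 128) - 1*(-1840) = 2169 + 1840 = 4009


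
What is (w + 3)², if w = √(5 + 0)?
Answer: (3 + √5)² ≈ 27.416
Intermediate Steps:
w = √5 ≈ 2.2361
(w + 3)² = (√5 + 3)² = (3 + √5)²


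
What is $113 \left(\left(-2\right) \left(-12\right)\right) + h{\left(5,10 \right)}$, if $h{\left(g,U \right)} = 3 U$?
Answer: $2742$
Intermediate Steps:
$113 \left(\left(-2\right) \left(-12\right)\right) + h{\left(5,10 \right)} = 113 \left(\left(-2\right) \left(-12\right)\right) + 3 \cdot 10 = 113 \cdot 24 + 30 = 2712 + 30 = 2742$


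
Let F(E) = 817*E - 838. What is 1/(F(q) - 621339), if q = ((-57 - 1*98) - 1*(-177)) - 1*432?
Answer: -1/957147 ≈ -1.0448e-6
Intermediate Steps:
q = -410 (q = ((-57 - 98) + 177) - 432 = (-155 + 177) - 432 = 22 - 432 = -410)
F(E) = -838 + 817*E
1/(F(q) - 621339) = 1/((-838 + 817*(-410)) - 621339) = 1/((-838 - 334970) - 621339) = 1/(-335808 - 621339) = 1/(-957147) = -1/957147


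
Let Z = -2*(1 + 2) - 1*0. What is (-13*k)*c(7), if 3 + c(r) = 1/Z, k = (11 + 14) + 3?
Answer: 3458/3 ≈ 1152.7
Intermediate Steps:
k = 28 (k = 25 + 3 = 28)
Z = -6 (Z = -2*3 + 0 = -6 + 0 = -6)
c(r) = -19/6 (c(r) = -3 + 1/(-6) = -3 - ⅙ = -19/6)
(-13*k)*c(7) = -13*28*(-19/6) = -364*(-19/6) = 3458/3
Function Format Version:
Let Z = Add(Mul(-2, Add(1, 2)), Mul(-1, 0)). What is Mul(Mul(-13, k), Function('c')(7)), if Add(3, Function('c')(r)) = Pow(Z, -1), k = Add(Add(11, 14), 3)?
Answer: Rational(3458, 3) ≈ 1152.7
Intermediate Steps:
k = 28 (k = Add(25, 3) = 28)
Z = -6 (Z = Add(Mul(-2, 3), 0) = Add(-6, 0) = -6)
Function('c')(r) = Rational(-19, 6) (Function('c')(r) = Add(-3, Pow(-6, -1)) = Add(-3, Rational(-1, 6)) = Rational(-19, 6))
Mul(Mul(-13, k), Function('c')(7)) = Mul(Mul(-13, 28), Rational(-19, 6)) = Mul(-364, Rational(-19, 6)) = Rational(3458, 3)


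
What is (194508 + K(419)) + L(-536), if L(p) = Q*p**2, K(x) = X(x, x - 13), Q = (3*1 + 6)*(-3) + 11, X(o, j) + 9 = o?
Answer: -4401818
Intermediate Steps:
X(o, j) = -9 + o
Q = -16 (Q = (3 + 6)*(-3) + 11 = 9*(-3) + 11 = -27 + 11 = -16)
K(x) = -9 + x
L(p) = -16*p**2
(194508 + K(419)) + L(-536) = (194508 + (-9 + 419)) - 16*(-536)**2 = (194508 + 410) - 16*287296 = 194918 - 4596736 = -4401818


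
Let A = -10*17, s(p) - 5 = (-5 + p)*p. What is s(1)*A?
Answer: -170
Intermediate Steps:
s(p) = 5 + p*(-5 + p) (s(p) = 5 + (-5 + p)*p = 5 + p*(-5 + p))
A = -170
s(1)*A = (5 + 1² - 5*1)*(-170) = (5 + 1 - 5)*(-170) = 1*(-170) = -170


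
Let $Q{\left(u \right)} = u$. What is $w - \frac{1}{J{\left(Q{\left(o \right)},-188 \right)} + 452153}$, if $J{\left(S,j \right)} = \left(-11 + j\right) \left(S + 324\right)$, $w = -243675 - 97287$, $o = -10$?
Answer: $- \frac{132861639655}{389667} \approx -3.4096 \cdot 10^{5}$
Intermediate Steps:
$w = -340962$
$J{\left(S,j \right)} = \left(-11 + j\right) \left(324 + S\right)$
$w - \frac{1}{J{\left(Q{\left(o \right)},-188 \right)} + 452153} = -340962 - \frac{1}{\left(-3564 - -110 + 324 \left(-188\right) - -1880\right) + 452153} = -340962 - \frac{1}{\left(-3564 + 110 - 60912 + 1880\right) + 452153} = -340962 - \frac{1}{-62486 + 452153} = -340962 - \frac{1}{389667} = - \frac{132861639655}{389667}$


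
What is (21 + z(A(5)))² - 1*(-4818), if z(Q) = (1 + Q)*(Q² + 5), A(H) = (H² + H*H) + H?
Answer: 28798434219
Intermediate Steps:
A(H) = H + 2*H² (A(H) = (H² + H²) + H = 2*H² + H = H + 2*H²)
z(Q) = (1 + Q)*(5 + Q²)
(21 + z(A(5)))² - 1*(-4818) = (21 + (5 + (5*(1 + 2*5))² + (5*(1 + 2*5))³ + 5*(5*(1 + 2*5))))² - 1*(-4818) = (21 + (5 + (5*(1 + 10))² + (5*(1 + 10))³ + 5*(5*(1 + 10))))² + 4818 = (21 + (5 + (5*11)² + (5*11)³ + 5*(5*11)))² + 4818 = (21 + (5 + 55² + 55³ + 5*55))² + 4818 = (21 + (5 + 3025 + 166375 + 275))² + 4818 = (21 + 169680)² + 4818 = 169701² + 4818 = 28798429401 + 4818 = 28798434219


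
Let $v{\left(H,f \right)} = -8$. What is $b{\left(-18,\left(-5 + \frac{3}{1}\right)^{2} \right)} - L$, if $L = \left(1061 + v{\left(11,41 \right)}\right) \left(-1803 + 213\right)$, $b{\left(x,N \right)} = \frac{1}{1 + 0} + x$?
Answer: $1674253$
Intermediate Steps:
$b{\left(x,N \right)} = 1 + x$ ($b{\left(x,N \right)} = 1^{-1} + x = 1 + x$)
$L = -1674270$ ($L = \left(1061 - 8\right) \left(-1803 + 213\right) = 1053 \left(-1590\right) = -1674270$)
$b{\left(-18,\left(-5 + \frac{3}{1}\right)^{2} \right)} - L = \left(1 - 18\right) - -1674270 = -17 + 1674270 = 1674253$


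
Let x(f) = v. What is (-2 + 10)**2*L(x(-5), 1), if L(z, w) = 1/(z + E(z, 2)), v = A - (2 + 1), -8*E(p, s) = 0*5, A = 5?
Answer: 32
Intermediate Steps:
E(p, s) = 0 (E(p, s) = -0*5 = -1/8*0 = 0)
v = 2 (v = 5 - (2 + 1) = 5 - 1*3 = 5 - 3 = 2)
x(f) = 2
L(z, w) = 1/z (L(z, w) = 1/(z + 0) = 1/z)
(-2 + 10)**2*L(x(-5), 1) = (-2 + 10)**2/2 = 8**2*(1/2) = 64*(1/2) = 32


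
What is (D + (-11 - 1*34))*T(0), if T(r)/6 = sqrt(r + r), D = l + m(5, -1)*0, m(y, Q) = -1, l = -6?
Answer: 0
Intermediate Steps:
D = -6 (D = -6 - 1*0 = -6 + 0 = -6)
T(r) = 6*sqrt(2)*sqrt(r) (T(r) = 6*sqrt(r + r) = 6*sqrt(2*r) = 6*(sqrt(2)*sqrt(r)) = 6*sqrt(2)*sqrt(r))
(D + (-11 - 1*34))*T(0) = (-6 + (-11 - 1*34))*(6*sqrt(2)*sqrt(0)) = (-6 + (-11 - 34))*(6*sqrt(2)*0) = (-6 - 45)*0 = -51*0 = 0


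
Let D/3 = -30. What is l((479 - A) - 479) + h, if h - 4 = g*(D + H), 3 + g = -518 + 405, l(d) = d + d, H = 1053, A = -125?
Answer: -111454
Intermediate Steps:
D = -90 (D = 3*(-30) = -90)
l(d) = 2*d
g = -116 (g = -3 + (-518 + 405) = -3 - 113 = -116)
h = -111704 (h = 4 - 116*(-90 + 1053) = 4 - 116*963 = 4 - 111708 = -111704)
l((479 - A) - 479) + h = 2*((479 - 1*(-125)) - 479) - 111704 = 2*((479 + 125) - 479) - 111704 = 2*(604 - 479) - 111704 = 2*125 - 111704 = 250 - 111704 = -111454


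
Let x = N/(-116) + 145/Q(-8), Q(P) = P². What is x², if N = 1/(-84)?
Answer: 7798479481/1519128576 ≈ 5.1335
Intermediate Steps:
N = -1/84 ≈ -0.011905
x = 88309/38976 (x = -1/84/(-116) + 145/((-8)²) = -1/84*(-1/116) + 145/64 = 1/9744 + 145*(1/64) = 1/9744 + 145/64 = 88309/38976 ≈ 2.2657)
x² = (88309/38976)² = 7798479481/1519128576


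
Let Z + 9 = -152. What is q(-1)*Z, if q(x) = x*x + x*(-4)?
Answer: -805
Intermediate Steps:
q(x) = x² - 4*x
Z = -161 (Z = -9 - 152 = -161)
q(-1)*Z = -(-4 - 1)*(-161) = -1*(-5)*(-161) = 5*(-161) = -805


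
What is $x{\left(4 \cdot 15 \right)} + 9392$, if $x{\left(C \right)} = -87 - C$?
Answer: $9245$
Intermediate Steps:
$x{\left(4 \cdot 15 \right)} + 9392 = \left(-87 - 4 \cdot 15\right) + 9392 = \left(-87 - 60\right) + 9392 = -147 + 9392 = 9245$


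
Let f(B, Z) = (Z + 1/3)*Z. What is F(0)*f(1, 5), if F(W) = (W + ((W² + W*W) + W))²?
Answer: 0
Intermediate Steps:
F(W) = (2*W + 2*W²)² (F(W) = (W + ((W² + W²) + W))² = (W + (2*W² + W))² = (W + (W + 2*W²))² = (2*W + 2*W²)²)
f(B, Z) = Z*(⅓ + Z) (f(B, Z) = (Z + 1*(⅓))*Z = (Z + ⅓)*Z = (⅓ + Z)*Z = Z*(⅓ + Z))
F(0)*f(1, 5) = (4*0²*(1 + 0)²)*(5*(⅓ + 5)) = (4*0*1²)*(5*(16/3)) = (4*0*1)*(80/3) = 0*(80/3) = 0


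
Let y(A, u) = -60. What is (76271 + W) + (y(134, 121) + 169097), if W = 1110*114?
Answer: 371848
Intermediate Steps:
W = 126540
(76271 + W) + (y(134, 121) + 169097) = (76271 + 126540) + (-60 + 169097) = 202811 + 169037 = 371848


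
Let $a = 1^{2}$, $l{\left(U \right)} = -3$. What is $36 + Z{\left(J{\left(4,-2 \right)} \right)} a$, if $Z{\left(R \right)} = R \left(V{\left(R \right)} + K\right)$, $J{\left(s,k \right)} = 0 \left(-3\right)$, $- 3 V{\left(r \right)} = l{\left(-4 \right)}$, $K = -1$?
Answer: $36$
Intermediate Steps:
$V{\left(r \right)} = 1$ ($V{\left(r \right)} = \left(- \frac{1}{3}\right) \left(-3\right) = 1$)
$J{\left(s,k \right)} = 0$
$Z{\left(R \right)} = 0$ ($Z{\left(R \right)} = R \left(1 - 1\right) = R 0 = 0$)
$a = 1$
$36 + Z{\left(J{\left(4,-2 \right)} \right)} a = 36 + 0 \cdot 1 = 36 + 0 = 36$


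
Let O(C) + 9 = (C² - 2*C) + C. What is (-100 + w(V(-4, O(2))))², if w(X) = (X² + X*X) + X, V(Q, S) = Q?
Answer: 5184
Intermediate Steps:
O(C) = -9 + C² - C (O(C) = -9 + ((C² - 2*C) + C) = -9 + (C² - C) = -9 + C² - C)
w(X) = X + 2*X² (w(X) = (X² + X²) + X = 2*X² + X = X + 2*X²)
(-100 + w(V(-4, O(2))))² = (-100 - 4*(1 + 2*(-4)))² = (-100 - 4*(1 - 8))² = (-100 - 4*(-7))² = (-100 + 28)² = (-72)² = 5184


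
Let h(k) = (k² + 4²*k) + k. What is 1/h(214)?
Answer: 1/49434 ≈ 2.0229e-5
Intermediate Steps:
h(k) = k² + 17*k (h(k) = (k² + 16*k) + k = k² + 17*k)
1/h(214) = 1/(214*(17 + 214)) = 1/(214*231) = 1/49434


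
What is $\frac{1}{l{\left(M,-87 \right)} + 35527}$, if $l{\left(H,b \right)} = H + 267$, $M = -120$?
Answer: $\frac{1}{35674} \approx 2.8032 \cdot 10^{-5}$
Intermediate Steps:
$l{\left(H,b \right)} = 267 + H$
$\frac{1}{l{\left(M,-87 \right)} + 35527} = \frac{1}{\left(267 - 120\right) + 35527} = \frac{1}{147 + 35527} = \frac{1}{35674}$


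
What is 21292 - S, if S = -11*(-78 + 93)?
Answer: 21457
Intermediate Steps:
S = -165 (S = -11*15 = -165)
21292 - S = 21292 - 1*(-165) = 21292 + 165 = 21457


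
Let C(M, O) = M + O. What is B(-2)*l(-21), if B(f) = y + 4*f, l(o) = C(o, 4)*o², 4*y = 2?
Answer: 112455/2 ≈ 56228.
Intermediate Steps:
y = ½ (y = (¼)*2 = ½ ≈ 0.50000)
l(o) = o²*(4 + o) (l(o) = (o + 4)*o² = (4 + o)*o² = o²*(4 + o))
B(f) = ½ + 4*f
B(-2)*l(-21) = (½ + 4*(-2))*((-21)²*(4 - 21)) = (½ - 8)*(441*(-17)) = -15/2*(-7497) = 112455/2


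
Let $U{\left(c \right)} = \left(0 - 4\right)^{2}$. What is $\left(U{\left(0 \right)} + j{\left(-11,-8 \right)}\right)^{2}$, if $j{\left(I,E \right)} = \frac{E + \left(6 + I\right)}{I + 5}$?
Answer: $\frac{11881}{36} \approx 330.03$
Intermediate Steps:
$j{\left(I,E \right)} = \frac{6 + E + I}{5 + I}$
$U{\left(c \right)} = 16$ ($U{\left(c \right)} = \left(-4\right)^{2} = 16$)
$\left(U{\left(0 \right)} + j{\left(-11,-8 \right)}\right)^{2} = \left(16 + \frac{6 - 8 - 11}{5 - 11}\right)^{2} = \left(16 + \frac{1}{-6} \left(-13\right)\right)^{2} = \left(16 - - \frac{13}{6}\right)^{2} = \left(16 + \frac{13}{6}\right)^{2} = \left(\frac{109}{6}\right)^{2} = \frac{11881}{36}$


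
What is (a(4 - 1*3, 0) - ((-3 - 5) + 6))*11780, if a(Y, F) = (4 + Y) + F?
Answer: 82460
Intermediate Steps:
a(Y, F) = 4 + F + Y
(a(4 - 1*3, 0) - ((-3 - 5) + 6))*11780 = ((4 + 0 + (4 - 1*3)) - ((-3 - 5) + 6))*11780 = ((4 + 0 + (4 - 3)) - (-8 + 6))*11780 = ((4 + 0 + 1) - 1*(-2))*11780 = (5 + 2)*11780 = 7*11780 = 82460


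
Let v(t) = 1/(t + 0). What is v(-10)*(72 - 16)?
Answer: -28/5 ≈ -5.6000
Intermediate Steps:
v(t) = 1/t
v(-10)*(72 - 16) = (72 - 16)/(-10) = -⅒*56 = -28/5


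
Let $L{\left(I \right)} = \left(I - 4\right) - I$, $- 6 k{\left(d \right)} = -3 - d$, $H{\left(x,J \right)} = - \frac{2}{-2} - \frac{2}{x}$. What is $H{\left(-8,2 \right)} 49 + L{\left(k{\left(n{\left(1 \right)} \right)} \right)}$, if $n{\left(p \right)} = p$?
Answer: $\frac{229}{4} \approx 57.25$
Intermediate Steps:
$H{\left(x,J \right)} = 1 - \frac{2}{x}$ ($H{\left(x,J \right)} = \left(-2\right) \left(- \frac{1}{2}\right) - \frac{2}{x} = 1 - \frac{2}{x}$)
$k{\left(d \right)} = \frac{1}{2} + \frac{d}{6}$ ($k{\left(d \right)} = - \frac{-3 - d}{6} = \frac{1}{2} + \frac{d}{6}$)
$L{\left(I \right)} = -4$ ($L{\left(I \right)} = \left(I - 4\right) - I = \left(-4 + I\right) - I = -4$)
$H{\left(-8,2 \right)} 49 + L{\left(k{\left(n{\left(1 \right)} \right)} \right)} = \frac{-2 - 8}{-8} \cdot 49 - 4 = \left(- \frac{1}{8}\right) \left(-10\right) 49 - 4 = \frac{5}{4} \cdot 49 - 4 = \frac{245}{4} - 4 = \frac{229}{4}$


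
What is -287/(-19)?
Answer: 287/19 ≈ 15.105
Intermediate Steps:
-287/(-19) = -287*(-1)/19 = -7*(-41/19) = 287/19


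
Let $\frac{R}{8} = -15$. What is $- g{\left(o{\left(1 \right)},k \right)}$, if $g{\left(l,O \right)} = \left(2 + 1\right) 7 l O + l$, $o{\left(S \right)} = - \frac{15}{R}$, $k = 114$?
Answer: $- \frac{2395}{8} \approx -299.38$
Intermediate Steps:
$R = -120$ ($R = 8 \left(-15\right) = -120$)
$o{\left(S \right)} = \frac{1}{8}$ ($o{\left(S \right)} = - \frac{15}{-120} = \left(-15\right) \left(- \frac{1}{120}\right) = \frac{1}{8}$)
$g{\left(l,O \right)} = l + 21 O l$ ($g{\left(l,O \right)} = 3 \cdot 7 l O + l = 21 l O + l = 21 O l + l = l + 21 O l$)
$- g{\left(o{\left(1 \right)},k \right)} = - \frac{1 + 21 \cdot 114}{8} = - \frac{1 + 2394}{8} = - \frac{2395}{8}$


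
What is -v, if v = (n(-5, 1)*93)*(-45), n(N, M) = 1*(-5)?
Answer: -20925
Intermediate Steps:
n(N, M) = -5
v = 20925 (v = -5*93*(-45) = -465*(-45) = 20925)
-v = -1*20925 = -20925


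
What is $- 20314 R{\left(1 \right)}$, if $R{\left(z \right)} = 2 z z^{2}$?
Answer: $-40628$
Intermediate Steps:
$R{\left(z \right)} = 2 z^{3}$
$- 20314 R{\left(1 \right)} = - 20314 \cdot 2 \cdot 1^{3} = - 20314 \cdot 2 \cdot 1 = \left(-20314\right) 2 = -40628$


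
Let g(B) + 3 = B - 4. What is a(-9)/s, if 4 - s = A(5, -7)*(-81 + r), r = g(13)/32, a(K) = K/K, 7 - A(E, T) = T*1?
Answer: 8/9083 ≈ 0.00088077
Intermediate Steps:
g(B) = -7 + B (g(B) = -3 + (B - 4) = -3 + (-4 + B) = -7 + B)
A(E, T) = 7 - T
a(K) = 1
r = 3/16 (r = (-7 + 13)/32 = 6*(1/32) = 3/16 ≈ 0.18750)
s = 9083/8 (s = 4 - (7 - 1*(-7))*(-81 + 3/16) = 4 - (7 + 7)*(-1293)/16 = 4 - 14*(-1293)/16 = 4 - 1*(-9051/8) = 4 + 9051/8 = 9083/8 ≈ 1135.4)
a(-9)/s = 1/(9083/8) = 1*(8/9083) = 8/9083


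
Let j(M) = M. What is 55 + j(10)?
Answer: 65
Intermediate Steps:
55 + j(10) = 55 + 10 = 65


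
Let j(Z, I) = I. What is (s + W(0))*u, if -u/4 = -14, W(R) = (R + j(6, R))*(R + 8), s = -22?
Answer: -1232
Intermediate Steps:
W(R) = 2*R*(8 + R) (W(R) = (R + R)*(R + 8) = (2*R)*(8 + R) = 2*R*(8 + R))
u = 56 (u = -4*(-14) = 56)
(s + W(0))*u = (-22 + 2*0*(8 + 0))*56 = (-22 + 2*0*8)*56 = (-22 + 0)*56 = -22*56 = -1232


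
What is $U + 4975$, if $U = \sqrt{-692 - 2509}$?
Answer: $4975 + i \sqrt{3201} \approx 4975.0 + 56.577 i$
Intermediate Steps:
$U = i \sqrt{3201}$ ($U = \sqrt{-3201} = i \sqrt{3201} \approx 56.577 i$)
$U + 4975 = i \sqrt{3201} + 4975 = 4975 + i \sqrt{3201}$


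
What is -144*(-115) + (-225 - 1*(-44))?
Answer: 16379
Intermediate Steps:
-144*(-115) + (-225 - 1*(-44)) = 16560 + (-225 + 44) = 16560 - 181 = 16379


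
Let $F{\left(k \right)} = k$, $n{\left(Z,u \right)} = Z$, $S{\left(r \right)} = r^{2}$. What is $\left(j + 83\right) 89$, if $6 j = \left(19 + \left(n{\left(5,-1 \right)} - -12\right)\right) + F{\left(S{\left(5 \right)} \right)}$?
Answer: $\frac{49751}{6} \approx 8291.8$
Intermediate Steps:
$j = \frac{61}{6}$ ($j = \frac{\left(19 + \left(5 - -12\right)\right) + 5^{2}}{6} = \frac{\left(19 + \left(5 + 12\right)\right) + 25}{6} = \frac{\left(19 + 17\right) + 25}{6} = \frac{36 + 25}{6} = \frac{1}{6} \cdot 61 = \frac{61}{6} \approx 10.167$)
$\left(j + 83\right) 89 = \left(\frac{61}{6} + 83\right) 89 = \frac{559}{6} \cdot 89 = \frac{49751}{6}$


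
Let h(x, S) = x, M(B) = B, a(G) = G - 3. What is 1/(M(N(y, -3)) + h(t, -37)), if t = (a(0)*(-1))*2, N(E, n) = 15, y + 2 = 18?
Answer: 1/21 ≈ 0.047619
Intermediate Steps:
y = 16 (y = -2 + 18 = 16)
a(G) = -3 + G
t = 6 (t = ((-3 + 0)*(-1))*2 = -3*(-1)*2 = 3*2 = 6)
1/(M(N(y, -3)) + h(t, -37)) = 1/(15 + 6) = 1/21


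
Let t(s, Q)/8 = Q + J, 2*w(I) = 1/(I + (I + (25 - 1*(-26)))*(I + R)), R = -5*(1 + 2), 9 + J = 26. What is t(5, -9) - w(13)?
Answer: 14721/230 ≈ 64.004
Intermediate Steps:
J = 17 (J = -9 + 26 = 17)
R = -15 (R = -5*3 = -15)
w(I) = 1/(2*(I + (-15 + I)*(51 + I))) (w(I) = 1/(2*(I + (I + (25 - 1*(-26)))*(I - 15))) = 1/(2*(I + (I + (25 + 26))*(-15 + I))) = 1/(2*(I + (I + 51)*(-15 + I))) = 1/(2*(I + (51 + I)*(-15 + I))) = 1/(2*(I + (-15 + I)*(51 + I))))
t(s, Q) = 136 + 8*Q (t(s, Q) = 8*(Q + 17) = 8*(17 + Q) = 136 + 8*Q)
t(5, -9) - w(13) = (136 + 8*(-9)) - 1/(2*(-765 + 13² + 37*13)) = (136 - 72) - 1/(2*(-765 + 169 + 481)) = 64 - 1/(2*(-115)) = 64 - (-1)/(2*115) = 64 - 1*(-1/230) = 64 + 1/230 = 14721/230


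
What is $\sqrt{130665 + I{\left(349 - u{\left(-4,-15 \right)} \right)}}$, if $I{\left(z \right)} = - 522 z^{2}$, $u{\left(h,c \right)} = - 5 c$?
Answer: $i \sqrt{39059007} \approx 6249.7 i$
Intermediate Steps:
$\sqrt{130665 + I{\left(349 - u{\left(-4,-15 \right)} \right)}} = \sqrt{130665 - 522 \left(349 - \left(-5\right) \left(-15\right)\right)^{2}} = \sqrt{130665 - 522 \left(349 - 75\right)^{2}} = \sqrt{130665 - 522 \cdot 274^{2}} = \sqrt{130665 - 39189672} = \sqrt{-39059007} = i \sqrt{39059007}$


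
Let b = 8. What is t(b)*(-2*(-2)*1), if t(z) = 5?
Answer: 20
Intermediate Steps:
t(b)*(-2*(-2)*1) = 5*(-2*(-2)*1) = 5*(4*1) = 5*4 = 20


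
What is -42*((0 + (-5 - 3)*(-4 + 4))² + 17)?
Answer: -714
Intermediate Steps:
-42*((0 + (-5 - 3)*(-4 + 4))² + 17) = -42*((0 - 8*0)² + 17) = -42*((0 + 0)² + 17) = -42*(0² + 17) = -42*(0 + 17) = -42*17 = -714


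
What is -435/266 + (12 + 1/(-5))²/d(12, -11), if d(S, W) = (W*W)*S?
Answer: -7432277/4827900 ≈ -1.5394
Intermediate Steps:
d(S, W) = S*W² (d(S, W) = W²*S = S*W²)
-435/266 + (12 + 1/(-5))²/d(12, -11) = -435/266 + (12 + 1/(-5))²/((12*(-11)²)) = -435*1/266 + (12 - ⅕)²/((12*121)) = -435/266 + (59/5)²/1452 = -435/266 + (3481/25)*(1/1452) = -435/266 + 3481/36300 = -7432277/4827900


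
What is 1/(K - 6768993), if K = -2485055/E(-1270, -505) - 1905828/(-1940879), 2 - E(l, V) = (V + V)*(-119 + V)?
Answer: -1223215699202/8279932481072153177 ≈ -1.4773e-7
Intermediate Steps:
E(l, V) = 2 - 2*V*(-119 + V) (E(l, V) = 2 - (V + V)*(-119 + V) = 2 - 2*V*(-119 + V))
K = 6024316290409/1223215699202 (K = -2485055/(2 - 2*(-505)**2 + 238*(-505)) - 1905828/(-1940879) = -2485055/(2 - 2*255025 - 120190) - 1905828*(-1/1940879) = -2485055/(2 - 510050 - 120190) + 1905828/1940879 = -2485055/(-630238) + 1905828/1940879 = -2485055*(-1/630238) + 1905828/1940879 = 2485055/630238 + 1905828/1940879 = 6024316290409/1223215699202 ≈ 4.9250)
1/(K - 6768993) = 1/(6024316290409/1223215699202 - 6768993) = 1/(-8279932481072153177/1223215699202) = -1223215699202/8279932481072153177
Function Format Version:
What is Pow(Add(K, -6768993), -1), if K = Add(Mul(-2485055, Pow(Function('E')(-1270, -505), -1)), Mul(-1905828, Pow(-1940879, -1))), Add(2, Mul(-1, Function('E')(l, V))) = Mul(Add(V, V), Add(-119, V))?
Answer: Rational(-1223215699202, 8279932481072153177) ≈ -1.4773e-7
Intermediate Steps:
Function('E')(l, V) = Add(2, Mul(-2, V, Add(-119, V))) (Function('E')(l, V) = Add(2, Mul(-1, Mul(Add(V, V), Add(-119, V)))) = Add(2, Mul(-1, Mul(Mul(2, V), Add(-119, V)))) = Add(2, Mul(-1, Mul(2, V, Add(-119, V)))) = Add(2, Mul(-2, V, Add(-119, V))))
K = Rational(6024316290409, 1223215699202) (K = Add(Mul(-2485055, Pow(Add(2, Mul(-2, Pow(-505, 2)), Mul(238, -505)), -1)), Mul(-1905828, Pow(-1940879, -1))) = Add(Mul(-2485055, Pow(Add(2, Mul(-2, 255025), -120190), -1)), Mul(-1905828, Rational(-1, 1940879))) = Add(Mul(-2485055, Pow(Add(2, -510050, -120190), -1)), Rational(1905828, 1940879)) = Add(Mul(-2485055, Pow(-630238, -1)), Rational(1905828, 1940879)) = Add(Mul(-2485055, Rational(-1, 630238)), Rational(1905828, 1940879)) = Add(Rational(2485055, 630238), Rational(1905828, 1940879)) = Rational(6024316290409, 1223215699202) ≈ 4.9250)
Pow(Add(K, -6768993), -1) = Pow(Add(Rational(6024316290409, 1223215699202), -6768993), -1) = Pow(Rational(-8279932481072153177, 1223215699202), -1) = Rational(-1223215699202, 8279932481072153177)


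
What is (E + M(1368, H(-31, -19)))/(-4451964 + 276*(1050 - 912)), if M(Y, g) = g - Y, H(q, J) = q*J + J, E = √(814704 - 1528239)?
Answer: 133/735646 - I*√713535/4413876 ≈ 0.00018079 - 0.00019138*I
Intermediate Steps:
E = I*√713535 (E = √(-713535) = I*√713535 ≈ 844.71*I)
H(q, J) = J + J*q (H(q, J) = J*q + J = J + J*q)
(E + M(1368, H(-31, -19)))/(-4451964 + 276*(1050 - 912)) = (I*√713535 + (-19*(1 - 31) - 1*1368))/(-4451964 + 276*(1050 - 912)) = (I*√713535 + (-19*(-30) - 1368))/(-4451964 + 276*138) = (I*√713535 + (570 - 1368))/(-4451964 + 38088) = (I*√713535 - 798)/(-4413876) = (-798 + I*√713535)*(-1/4413876) = 133/735646 - I*√713535/4413876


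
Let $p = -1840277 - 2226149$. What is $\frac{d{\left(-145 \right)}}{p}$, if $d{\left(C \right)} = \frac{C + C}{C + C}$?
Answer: $- \frac{1}{4066426} \approx -2.4592 \cdot 10^{-7}$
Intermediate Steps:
$p = -4066426$ ($p = -1840277 - 2226149 = -4066426$)
$d{\left(C \right)} = 1$ ($d{\left(C \right)} = \frac{2 C}{2 C} = 2 C \frac{1}{2 C} = 1$)
$\frac{d{\left(-145 \right)}}{p} = 1 \frac{1}{-4066426} = 1 \left(- \frac{1}{4066426}\right) = - \frac{1}{4066426}$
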